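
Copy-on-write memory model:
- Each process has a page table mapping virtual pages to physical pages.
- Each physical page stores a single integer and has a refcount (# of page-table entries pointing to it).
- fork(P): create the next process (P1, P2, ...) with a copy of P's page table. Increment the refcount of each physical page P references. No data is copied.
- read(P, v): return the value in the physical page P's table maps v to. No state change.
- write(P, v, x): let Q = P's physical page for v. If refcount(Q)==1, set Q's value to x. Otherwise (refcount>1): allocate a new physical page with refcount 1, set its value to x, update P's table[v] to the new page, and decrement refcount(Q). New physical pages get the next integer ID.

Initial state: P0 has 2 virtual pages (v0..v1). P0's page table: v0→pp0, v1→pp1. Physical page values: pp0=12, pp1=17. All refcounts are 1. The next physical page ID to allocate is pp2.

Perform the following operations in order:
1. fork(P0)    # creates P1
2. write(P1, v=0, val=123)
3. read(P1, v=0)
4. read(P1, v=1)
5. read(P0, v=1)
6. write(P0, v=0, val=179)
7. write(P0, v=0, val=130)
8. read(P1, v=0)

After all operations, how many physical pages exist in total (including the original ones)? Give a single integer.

Answer: 3

Derivation:
Op 1: fork(P0) -> P1. 2 ppages; refcounts: pp0:2 pp1:2
Op 2: write(P1, v0, 123). refcount(pp0)=2>1 -> COPY to pp2. 3 ppages; refcounts: pp0:1 pp1:2 pp2:1
Op 3: read(P1, v0) -> 123. No state change.
Op 4: read(P1, v1) -> 17. No state change.
Op 5: read(P0, v1) -> 17. No state change.
Op 6: write(P0, v0, 179). refcount(pp0)=1 -> write in place. 3 ppages; refcounts: pp0:1 pp1:2 pp2:1
Op 7: write(P0, v0, 130). refcount(pp0)=1 -> write in place. 3 ppages; refcounts: pp0:1 pp1:2 pp2:1
Op 8: read(P1, v0) -> 123. No state change.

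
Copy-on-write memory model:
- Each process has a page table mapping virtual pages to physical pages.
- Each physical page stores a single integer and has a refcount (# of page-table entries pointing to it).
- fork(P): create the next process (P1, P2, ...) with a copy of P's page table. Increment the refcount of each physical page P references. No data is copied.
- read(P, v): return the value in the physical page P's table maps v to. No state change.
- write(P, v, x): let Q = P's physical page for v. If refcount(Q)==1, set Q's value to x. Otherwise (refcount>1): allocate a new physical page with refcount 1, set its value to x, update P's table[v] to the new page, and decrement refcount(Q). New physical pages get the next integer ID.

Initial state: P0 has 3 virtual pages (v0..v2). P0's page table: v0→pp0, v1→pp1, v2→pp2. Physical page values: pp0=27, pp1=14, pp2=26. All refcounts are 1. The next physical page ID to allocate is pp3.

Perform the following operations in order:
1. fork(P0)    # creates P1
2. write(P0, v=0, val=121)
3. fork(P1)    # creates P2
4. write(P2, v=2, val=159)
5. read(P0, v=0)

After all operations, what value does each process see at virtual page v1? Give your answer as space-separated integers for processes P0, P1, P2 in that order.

Answer: 14 14 14

Derivation:
Op 1: fork(P0) -> P1. 3 ppages; refcounts: pp0:2 pp1:2 pp2:2
Op 2: write(P0, v0, 121). refcount(pp0)=2>1 -> COPY to pp3. 4 ppages; refcounts: pp0:1 pp1:2 pp2:2 pp3:1
Op 3: fork(P1) -> P2. 4 ppages; refcounts: pp0:2 pp1:3 pp2:3 pp3:1
Op 4: write(P2, v2, 159). refcount(pp2)=3>1 -> COPY to pp4. 5 ppages; refcounts: pp0:2 pp1:3 pp2:2 pp3:1 pp4:1
Op 5: read(P0, v0) -> 121. No state change.
P0: v1 -> pp1 = 14
P1: v1 -> pp1 = 14
P2: v1 -> pp1 = 14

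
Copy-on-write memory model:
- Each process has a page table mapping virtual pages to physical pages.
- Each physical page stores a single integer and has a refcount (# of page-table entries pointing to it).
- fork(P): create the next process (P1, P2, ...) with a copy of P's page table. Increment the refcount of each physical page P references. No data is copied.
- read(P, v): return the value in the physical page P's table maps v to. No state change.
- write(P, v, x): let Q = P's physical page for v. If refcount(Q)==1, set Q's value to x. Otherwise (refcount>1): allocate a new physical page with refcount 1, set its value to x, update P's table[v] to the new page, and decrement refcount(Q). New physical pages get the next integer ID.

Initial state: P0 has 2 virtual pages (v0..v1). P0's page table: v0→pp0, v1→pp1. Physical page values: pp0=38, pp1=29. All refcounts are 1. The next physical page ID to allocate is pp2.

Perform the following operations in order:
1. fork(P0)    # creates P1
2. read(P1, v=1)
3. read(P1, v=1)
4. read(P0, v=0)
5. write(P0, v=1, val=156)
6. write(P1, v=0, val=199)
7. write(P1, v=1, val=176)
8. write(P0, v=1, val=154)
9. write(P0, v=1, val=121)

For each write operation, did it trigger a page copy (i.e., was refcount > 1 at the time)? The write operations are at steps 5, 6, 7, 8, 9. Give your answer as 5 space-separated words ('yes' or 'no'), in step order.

Op 1: fork(P0) -> P1. 2 ppages; refcounts: pp0:2 pp1:2
Op 2: read(P1, v1) -> 29. No state change.
Op 3: read(P1, v1) -> 29. No state change.
Op 4: read(P0, v0) -> 38. No state change.
Op 5: write(P0, v1, 156). refcount(pp1)=2>1 -> COPY to pp2. 3 ppages; refcounts: pp0:2 pp1:1 pp2:1
Op 6: write(P1, v0, 199). refcount(pp0)=2>1 -> COPY to pp3. 4 ppages; refcounts: pp0:1 pp1:1 pp2:1 pp3:1
Op 7: write(P1, v1, 176). refcount(pp1)=1 -> write in place. 4 ppages; refcounts: pp0:1 pp1:1 pp2:1 pp3:1
Op 8: write(P0, v1, 154). refcount(pp2)=1 -> write in place. 4 ppages; refcounts: pp0:1 pp1:1 pp2:1 pp3:1
Op 9: write(P0, v1, 121). refcount(pp2)=1 -> write in place. 4 ppages; refcounts: pp0:1 pp1:1 pp2:1 pp3:1

yes yes no no no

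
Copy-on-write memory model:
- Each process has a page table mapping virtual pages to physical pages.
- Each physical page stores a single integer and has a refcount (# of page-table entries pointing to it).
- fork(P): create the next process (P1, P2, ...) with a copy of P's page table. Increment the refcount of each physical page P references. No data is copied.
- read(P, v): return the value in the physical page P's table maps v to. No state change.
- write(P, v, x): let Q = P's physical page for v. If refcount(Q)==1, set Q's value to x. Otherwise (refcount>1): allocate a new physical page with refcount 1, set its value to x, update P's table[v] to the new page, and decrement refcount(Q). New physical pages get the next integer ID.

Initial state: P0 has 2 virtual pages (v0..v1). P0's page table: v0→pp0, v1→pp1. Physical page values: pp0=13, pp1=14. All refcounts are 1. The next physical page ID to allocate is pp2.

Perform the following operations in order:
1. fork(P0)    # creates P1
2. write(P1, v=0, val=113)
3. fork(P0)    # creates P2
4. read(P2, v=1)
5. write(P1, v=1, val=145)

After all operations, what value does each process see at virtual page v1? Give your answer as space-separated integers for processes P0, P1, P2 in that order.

Op 1: fork(P0) -> P1. 2 ppages; refcounts: pp0:2 pp1:2
Op 2: write(P1, v0, 113). refcount(pp0)=2>1 -> COPY to pp2. 3 ppages; refcounts: pp0:1 pp1:2 pp2:1
Op 3: fork(P0) -> P2. 3 ppages; refcounts: pp0:2 pp1:3 pp2:1
Op 4: read(P2, v1) -> 14. No state change.
Op 5: write(P1, v1, 145). refcount(pp1)=3>1 -> COPY to pp3. 4 ppages; refcounts: pp0:2 pp1:2 pp2:1 pp3:1
P0: v1 -> pp1 = 14
P1: v1 -> pp3 = 145
P2: v1 -> pp1 = 14

Answer: 14 145 14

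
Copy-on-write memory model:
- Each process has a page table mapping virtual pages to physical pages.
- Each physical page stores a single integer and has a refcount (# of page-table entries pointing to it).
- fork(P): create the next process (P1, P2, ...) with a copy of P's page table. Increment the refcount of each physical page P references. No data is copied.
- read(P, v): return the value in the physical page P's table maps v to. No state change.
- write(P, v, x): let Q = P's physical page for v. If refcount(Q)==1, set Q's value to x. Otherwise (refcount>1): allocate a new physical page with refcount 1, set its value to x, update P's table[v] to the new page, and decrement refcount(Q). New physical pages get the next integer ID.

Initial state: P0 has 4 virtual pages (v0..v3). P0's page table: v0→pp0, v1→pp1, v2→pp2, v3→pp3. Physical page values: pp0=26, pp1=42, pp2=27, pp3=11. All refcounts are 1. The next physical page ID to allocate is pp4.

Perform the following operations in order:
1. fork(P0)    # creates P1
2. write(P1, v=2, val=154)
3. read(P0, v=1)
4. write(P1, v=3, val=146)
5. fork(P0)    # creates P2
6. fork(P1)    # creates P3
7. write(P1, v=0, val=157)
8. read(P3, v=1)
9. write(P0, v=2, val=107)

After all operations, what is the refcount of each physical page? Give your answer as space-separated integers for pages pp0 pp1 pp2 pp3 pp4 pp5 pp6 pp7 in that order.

Op 1: fork(P0) -> P1. 4 ppages; refcounts: pp0:2 pp1:2 pp2:2 pp3:2
Op 2: write(P1, v2, 154). refcount(pp2)=2>1 -> COPY to pp4. 5 ppages; refcounts: pp0:2 pp1:2 pp2:1 pp3:2 pp4:1
Op 3: read(P0, v1) -> 42. No state change.
Op 4: write(P1, v3, 146). refcount(pp3)=2>1 -> COPY to pp5. 6 ppages; refcounts: pp0:2 pp1:2 pp2:1 pp3:1 pp4:1 pp5:1
Op 5: fork(P0) -> P2. 6 ppages; refcounts: pp0:3 pp1:3 pp2:2 pp3:2 pp4:1 pp5:1
Op 6: fork(P1) -> P3. 6 ppages; refcounts: pp0:4 pp1:4 pp2:2 pp3:2 pp4:2 pp5:2
Op 7: write(P1, v0, 157). refcount(pp0)=4>1 -> COPY to pp6. 7 ppages; refcounts: pp0:3 pp1:4 pp2:2 pp3:2 pp4:2 pp5:2 pp6:1
Op 8: read(P3, v1) -> 42. No state change.
Op 9: write(P0, v2, 107). refcount(pp2)=2>1 -> COPY to pp7. 8 ppages; refcounts: pp0:3 pp1:4 pp2:1 pp3:2 pp4:2 pp5:2 pp6:1 pp7:1

Answer: 3 4 1 2 2 2 1 1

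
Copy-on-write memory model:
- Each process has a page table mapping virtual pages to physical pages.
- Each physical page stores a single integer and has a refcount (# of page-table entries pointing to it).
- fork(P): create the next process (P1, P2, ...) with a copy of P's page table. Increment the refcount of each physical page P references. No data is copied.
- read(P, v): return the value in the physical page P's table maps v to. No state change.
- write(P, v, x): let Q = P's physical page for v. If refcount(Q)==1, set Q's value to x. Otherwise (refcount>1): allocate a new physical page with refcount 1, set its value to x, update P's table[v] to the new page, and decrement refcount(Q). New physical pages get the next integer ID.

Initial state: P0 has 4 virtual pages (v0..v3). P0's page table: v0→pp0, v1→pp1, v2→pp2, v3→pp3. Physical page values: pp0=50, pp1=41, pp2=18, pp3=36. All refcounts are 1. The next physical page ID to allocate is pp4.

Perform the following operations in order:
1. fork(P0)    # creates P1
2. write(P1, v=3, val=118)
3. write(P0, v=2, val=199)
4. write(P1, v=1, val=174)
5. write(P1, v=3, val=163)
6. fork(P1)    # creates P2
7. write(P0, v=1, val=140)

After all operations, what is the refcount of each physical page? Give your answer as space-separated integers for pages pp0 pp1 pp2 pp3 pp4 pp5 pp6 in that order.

Answer: 3 1 2 1 2 1 2

Derivation:
Op 1: fork(P0) -> P1. 4 ppages; refcounts: pp0:2 pp1:2 pp2:2 pp3:2
Op 2: write(P1, v3, 118). refcount(pp3)=2>1 -> COPY to pp4. 5 ppages; refcounts: pp0:2 pp1:2 pp2:2 pp3:1 pp4:1
Op 3: write(P0, v2, 199). refcount(pp2)=2>1 -> COPY to pp5. 6 ppages; refcounts: pp0:2 pp1:2 pp2:1 pp3:1 pp4:1 pp5:1
Op 4: write(P1, v1, 174). refcount(pp1)=2>1 -> COPY to pp6. 7 ppages; refcounts: pp0:2 pp1:1 pp2:1 pp3:1 pp4:1 pp5:1 pp6:1
Op 5: write(P1, v3, 163). refcount(pp4)=1 -> write in place. 7 ppages; refcounts: pp0:2 pp1:1 pp2:1 pp3:1 pp4:1 pp5:1 pp6:1
Op 6: fork(P1) -> P2. 7 ppages; refcounts: pp0:3 pp1:1 pp2:2 pp3:1 pp4:2 pp5:1 pp6:2
Op 7: write(P0, v1, 140). refcount(pp1)=1 -> write in place. 7 ppages; refcounts: pp0:3 pp1:1 pp2:2 pp3:1 pp4:2 pp5:1 pp6:2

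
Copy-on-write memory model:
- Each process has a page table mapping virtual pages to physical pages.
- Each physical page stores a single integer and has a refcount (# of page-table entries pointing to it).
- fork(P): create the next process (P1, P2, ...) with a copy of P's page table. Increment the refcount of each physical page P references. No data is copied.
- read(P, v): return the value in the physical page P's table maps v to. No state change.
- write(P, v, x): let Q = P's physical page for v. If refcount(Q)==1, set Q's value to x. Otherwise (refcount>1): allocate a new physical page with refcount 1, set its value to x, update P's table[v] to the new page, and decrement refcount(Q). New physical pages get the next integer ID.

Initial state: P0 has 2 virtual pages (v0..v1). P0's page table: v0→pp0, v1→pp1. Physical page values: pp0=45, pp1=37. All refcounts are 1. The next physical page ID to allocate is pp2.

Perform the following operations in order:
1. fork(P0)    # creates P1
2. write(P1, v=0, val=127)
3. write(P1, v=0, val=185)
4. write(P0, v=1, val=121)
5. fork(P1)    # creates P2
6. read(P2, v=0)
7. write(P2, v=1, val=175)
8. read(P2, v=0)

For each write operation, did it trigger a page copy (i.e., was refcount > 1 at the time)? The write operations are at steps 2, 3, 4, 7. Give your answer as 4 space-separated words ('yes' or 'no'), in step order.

Op 1: fork(P0) -> P1. 2 ppages; refcounts: pp0:2 pp1:2
Op 2: write(P1, v0, 127). refcount(pp0)=2>1 -> COPY to pp2. 3 ppages; refcounts: pp0:1 pp1:2 pp2:1
Op 3: write(P1, v0, 185). refcount(pp2)=1 -> write in place. 3 ppages; refcounts: pp0:1 pp1:2 pp2:1
Op 4: write(P0, v1, 121). refcount(pp1)=2>1 -> COPY to pp3. 4 ppages; refcounts: pp0:1 pp1:1 pp2:1 pp3:1
Op 5: fork(P1) -> P2. 4 ppages; refcounts: pp0:1 pp1:2 pp2:2 pp3:1
Op 6: read(P2, v0) -> 185. No state change.
Op 7: write(P2, v1, 175). refcount(pp1)=2>1 -> COPY to pp4. 5 ppages; refcounts: pp0:1 pp1:1 pp2:2 pp3:1 pp4:1
Op 8: read(P2, v0) -> 185. No state change.

yes no yes yes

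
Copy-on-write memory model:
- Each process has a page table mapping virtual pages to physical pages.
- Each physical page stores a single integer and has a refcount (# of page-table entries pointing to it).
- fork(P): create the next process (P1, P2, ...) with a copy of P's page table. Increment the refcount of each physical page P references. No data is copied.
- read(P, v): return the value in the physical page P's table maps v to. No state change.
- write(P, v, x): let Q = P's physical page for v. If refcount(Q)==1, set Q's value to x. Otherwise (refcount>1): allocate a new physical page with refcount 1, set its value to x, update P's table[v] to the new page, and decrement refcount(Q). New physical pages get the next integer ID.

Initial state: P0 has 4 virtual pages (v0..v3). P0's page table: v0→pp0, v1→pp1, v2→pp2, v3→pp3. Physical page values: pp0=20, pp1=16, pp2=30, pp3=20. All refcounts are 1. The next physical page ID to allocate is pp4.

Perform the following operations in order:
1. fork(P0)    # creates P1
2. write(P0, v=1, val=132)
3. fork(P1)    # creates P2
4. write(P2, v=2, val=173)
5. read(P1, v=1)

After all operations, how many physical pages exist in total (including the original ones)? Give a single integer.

Op 1: fork(P0) -> P1. 4 ppages; refcounts: pp0:2 pp1:2 pp2:2 pp3:2
Op 2: write(P0, v1, 132). refcount(pp1)=2>1 -> COPY to pp4. 5 ppages; refcounts: pp0:2 pp1:1 pp2:2 pp3:2 pp4:1
Op 3: fork(P1) -> P2. 5 ppages; refcounts: pp0:3 pp1:2 pp2:3 pp3:3 pp4:1
Op 4: write(P2, v2, 173). refcount(pp2)=3>1 -> COPY to pp5. 6 ppages; refcounts: pp0:3 pp1:2 pp2:2 pp3:3 pp4:1 pp5:1
Op 5: read(P1, v1) -> 16. No state change.

Answer: 6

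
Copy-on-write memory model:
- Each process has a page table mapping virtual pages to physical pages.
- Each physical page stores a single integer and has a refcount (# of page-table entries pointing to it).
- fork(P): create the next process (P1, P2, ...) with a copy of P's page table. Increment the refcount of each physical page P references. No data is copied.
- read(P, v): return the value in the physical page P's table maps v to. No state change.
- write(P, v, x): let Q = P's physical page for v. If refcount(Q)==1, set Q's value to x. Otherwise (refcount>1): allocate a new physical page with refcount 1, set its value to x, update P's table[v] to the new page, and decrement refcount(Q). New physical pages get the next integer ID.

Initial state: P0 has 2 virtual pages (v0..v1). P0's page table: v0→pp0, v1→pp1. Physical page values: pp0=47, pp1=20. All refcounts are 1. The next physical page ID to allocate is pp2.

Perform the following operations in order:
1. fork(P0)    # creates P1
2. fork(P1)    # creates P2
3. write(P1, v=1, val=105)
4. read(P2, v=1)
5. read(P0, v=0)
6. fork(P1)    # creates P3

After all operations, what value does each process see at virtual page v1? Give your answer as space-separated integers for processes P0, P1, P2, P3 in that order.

Answer: 20 105 20 105

Derivation:
Op 1: fork(P0) -> P1. 2 ppages; refcounts: pp0:2 pp1:2
Op 2: fork(P1) -> P2. 2 ppages; refcounts: pp0:3 pp1:3
Op 3: write(P1, v1, 105). refcount(pp1)=3>1 -> COPY to pp2. 3 ppages; refcounts: pp0:3 pp1:2 pp2:1
Op 4: read(P2, v1) -> 20. No state change.
Op 5: read(P0, v0) -> 47. No state change.
Op 6: fork(P1) -> P3. 3 ppages; refcounts: pp0:4 pp1:2 pp2:2
P0: v1 -> pp1 = 20
P1: v1 -> pp2 = 105
P2: v1 -> pp1 = 20
P3: v1 -> pp2 = 105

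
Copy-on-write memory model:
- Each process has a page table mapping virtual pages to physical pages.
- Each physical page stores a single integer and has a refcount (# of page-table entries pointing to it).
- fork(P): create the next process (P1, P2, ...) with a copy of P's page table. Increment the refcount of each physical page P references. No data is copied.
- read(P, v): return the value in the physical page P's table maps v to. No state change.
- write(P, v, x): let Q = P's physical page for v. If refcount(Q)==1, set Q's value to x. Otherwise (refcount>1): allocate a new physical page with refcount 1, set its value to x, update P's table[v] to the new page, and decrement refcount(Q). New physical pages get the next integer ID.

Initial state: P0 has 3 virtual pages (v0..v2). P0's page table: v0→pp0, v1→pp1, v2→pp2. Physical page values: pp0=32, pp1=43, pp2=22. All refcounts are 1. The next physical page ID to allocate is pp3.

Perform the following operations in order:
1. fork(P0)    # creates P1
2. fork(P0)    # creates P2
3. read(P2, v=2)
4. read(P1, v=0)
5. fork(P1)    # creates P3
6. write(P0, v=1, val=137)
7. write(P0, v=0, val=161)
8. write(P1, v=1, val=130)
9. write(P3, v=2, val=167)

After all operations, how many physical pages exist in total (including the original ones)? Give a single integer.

Answer: 7

Derivation:
Op 1: fork(P0) -> P1. 3 ppages; refcounts: pp0:2 pp1:2 pp2:2
Op 2: fork(P0) -> P2. 3 ppages; refcounts: pp0:3 pp1:3 pp2:3
Op 3: read(P2, v2) -> 22. No state change.
Op 4: read(P1, v0) -> 32. No state change.
Op 5: fork(P1) -> P3. 3 ppages; refcounts: pp0:4 pp1:4 pp2:4
Op 6: write(P0, v1, 137). refcount(pp1)=4>1 -> COPY to pp3. 4 ppages; refcounts: pp0:4 pp1:3 pp2:4 pp3:1
Op 7: write(P0, v0, 161). refcount(pp0)=4>1 -> COPY to pp4. 5 ppages; refcounts: pp0:3 pp1:3 pp2:4 pp3:1 pp4:1
Op 8: write(P1, v1, 130). refcount(pp1)=3>1 -> COPY to pp5. 6 ppages; refcounts: pp0:3 pp1:2 pp2:4 pp3:1 pp4:1 pp5:1
Op 9: write(P3, v2, 167). refcount(pp2)=4>1 -> COPY to pp6. 7 ppages; refcounts: pp0:3 pp1:2 pp2:3 pp3:1 pp4:1 pp5:1 pp6:1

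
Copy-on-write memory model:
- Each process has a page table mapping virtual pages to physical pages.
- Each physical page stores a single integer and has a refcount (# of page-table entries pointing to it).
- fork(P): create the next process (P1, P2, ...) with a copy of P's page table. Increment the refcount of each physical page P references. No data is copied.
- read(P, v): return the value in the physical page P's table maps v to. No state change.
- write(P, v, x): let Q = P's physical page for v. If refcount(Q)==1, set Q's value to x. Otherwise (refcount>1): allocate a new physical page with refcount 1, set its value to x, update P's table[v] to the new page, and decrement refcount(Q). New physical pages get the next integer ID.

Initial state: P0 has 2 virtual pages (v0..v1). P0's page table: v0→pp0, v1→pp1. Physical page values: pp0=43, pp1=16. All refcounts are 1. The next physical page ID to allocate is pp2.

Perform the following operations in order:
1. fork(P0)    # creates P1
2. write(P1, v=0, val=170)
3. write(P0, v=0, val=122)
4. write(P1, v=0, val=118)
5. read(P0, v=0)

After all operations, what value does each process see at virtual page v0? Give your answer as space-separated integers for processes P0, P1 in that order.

Op 1: fork(P0) -> P1. 2 ppages; refcounts: pp0:2 pp1:2
Op 2: write(P1, v0, 170). refcount(pp0)=2>1 -> COPY to pp2. 3 ppages; refcounts: pp0:1 pp1:2 pp2:1
Op 3: write(P0, v0, 122). refcount(pp0)=1 -> write in place. 3 ppages; refcounts: pp0:1 pp1:2 pp2:1
Op 4: write(P1, v0, 118). refcount(pp2)=1 -> write in place. 3 ppages; refcounts: pp0:1 pp1:2 pp2:1
Op 5: read(P0, v0) -> 122. No state change.
P0: v0 -> pp0 = 122
P1: v0 -> pp2 = 118

Answer: 122 118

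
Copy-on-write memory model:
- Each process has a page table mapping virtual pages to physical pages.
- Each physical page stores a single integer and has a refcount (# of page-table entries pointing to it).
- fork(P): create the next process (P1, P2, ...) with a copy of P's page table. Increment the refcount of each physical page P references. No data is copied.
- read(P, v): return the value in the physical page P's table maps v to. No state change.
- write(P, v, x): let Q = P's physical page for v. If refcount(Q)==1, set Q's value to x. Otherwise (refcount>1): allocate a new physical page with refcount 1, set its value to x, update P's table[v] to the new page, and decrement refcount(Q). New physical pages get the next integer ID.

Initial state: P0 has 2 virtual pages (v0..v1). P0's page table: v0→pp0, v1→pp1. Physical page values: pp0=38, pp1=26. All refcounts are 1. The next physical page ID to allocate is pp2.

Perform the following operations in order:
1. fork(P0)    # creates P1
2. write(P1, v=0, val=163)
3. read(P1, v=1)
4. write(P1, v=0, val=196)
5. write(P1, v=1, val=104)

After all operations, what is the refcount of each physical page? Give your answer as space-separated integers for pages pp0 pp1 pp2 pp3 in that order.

Op 1: fork(P0) -> P1. 2 ppages; refcounts: pp0:2 pp1:2
Op 2: write(P1, v0, 163). refcount(pp0)=2>1 -> COPY to pp2. 3 ppages; refcounts: pp0:1 pp1:2 pp2:1
Op 3: read(P1, v1) -> 26. No state change.
Op 4: write(P1, v0, 196). refcount(pp2)=1 -> write in place. 3 ppages; refcounts: pp0:1 pp1:2 pp2:1
Op 5: write(P1, v1, 104). refcount(pp1)=2>1 -> COPY to pp3. 4 ppages; refcounts: pp0:1 pp1:1 pp2:1 pp3:1

Answer: 1 1 1 1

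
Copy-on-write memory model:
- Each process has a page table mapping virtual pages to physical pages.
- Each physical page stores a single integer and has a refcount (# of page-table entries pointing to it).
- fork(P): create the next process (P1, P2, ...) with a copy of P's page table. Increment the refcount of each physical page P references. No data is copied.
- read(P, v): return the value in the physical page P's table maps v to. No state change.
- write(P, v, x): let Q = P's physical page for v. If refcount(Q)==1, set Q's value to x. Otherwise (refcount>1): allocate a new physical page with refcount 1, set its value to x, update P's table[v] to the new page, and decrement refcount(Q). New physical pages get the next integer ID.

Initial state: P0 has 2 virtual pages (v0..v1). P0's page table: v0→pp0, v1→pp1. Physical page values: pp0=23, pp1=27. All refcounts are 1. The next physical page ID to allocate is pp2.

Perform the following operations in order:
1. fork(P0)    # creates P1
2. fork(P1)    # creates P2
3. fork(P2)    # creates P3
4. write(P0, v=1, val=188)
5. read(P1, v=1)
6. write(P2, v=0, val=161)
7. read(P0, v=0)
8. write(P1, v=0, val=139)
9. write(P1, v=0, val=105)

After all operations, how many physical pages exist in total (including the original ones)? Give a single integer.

Answer: 5

Derivation:
Op 1: fork(P0) -> P1. 2 ppages; refcounts: pp0:2 pp1:2
Op 2: fork(P1) -> P2. 2 ppages; refcounts: pp0:3 pp1:3
Op 3: fork(P2) -> P3. 2 ppages; refcounts: pp0:4 pp1:4
Op 4: write(P0, v1, 188). refcount(pp1)=4>1 -> COPY to pp2. 3 ppages; refcounts: pp0:4 pp1:3 pp2:1
Op 5: read(P1, v1) -> 27. No state change.
Op 6: write(P2, v0, 161). refcount(pp0)=4>1 -> COPY to pp3. 4 ppages; refcounts: pp0:3 pp1:3 pp2:1 pp3:1
Op 7: read(P0, v0) -> 23. No state change.
Op 8: write(P1, v0, 139). refcount(pp0)=3>1 -> COPY to pp4. 5 ppages; refcounts: pp0:2 pp1:3 pp2:1 pp3:1 pp4:1
Op 9: write(P1, v0, 105). refcount(pp4)=1 -> write in place. 5 ppages; refcounts: pp0:2 pp1:3 pp2:1 pp3:1 pp4:1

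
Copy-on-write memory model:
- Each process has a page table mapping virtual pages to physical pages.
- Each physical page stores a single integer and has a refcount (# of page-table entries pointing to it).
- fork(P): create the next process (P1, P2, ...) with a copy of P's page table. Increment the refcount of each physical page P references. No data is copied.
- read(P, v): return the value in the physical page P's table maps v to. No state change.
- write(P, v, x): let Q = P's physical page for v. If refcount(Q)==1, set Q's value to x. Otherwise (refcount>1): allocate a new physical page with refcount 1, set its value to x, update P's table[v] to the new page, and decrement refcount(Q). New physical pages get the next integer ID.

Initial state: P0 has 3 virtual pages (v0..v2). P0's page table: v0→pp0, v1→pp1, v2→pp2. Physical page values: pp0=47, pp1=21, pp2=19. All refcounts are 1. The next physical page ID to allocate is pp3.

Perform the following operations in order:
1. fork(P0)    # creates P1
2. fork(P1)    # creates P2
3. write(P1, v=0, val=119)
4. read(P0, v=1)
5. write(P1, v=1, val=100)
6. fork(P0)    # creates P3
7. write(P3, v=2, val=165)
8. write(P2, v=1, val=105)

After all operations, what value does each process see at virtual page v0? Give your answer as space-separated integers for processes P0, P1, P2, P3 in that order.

Op 1: fork(P0) -> P1. 3 ppages; refcounts: pp0:2 pp1:2 pp2:2
Op 2: fork(P1) -> P2. 3 ppages; refcounts: pp0:3 pp1:3 pp2:3
Op 3: write(P1, v0, 119). refcount(pp0)=3>1 -> COPY to pp3. 4 ppages; refcounts: pp0:2 pp1:3 pp2:3 pp3:1
Op 4: read(P0, v1) -> 21. No state change.
Op 5: write(P1, v1, 100). refcount(pp1)=3>1 -> COPY to pp4. 5 ppages; refcounts: pp0:2 pp1:2 pp2:3 pp3:1 pp4:1
Op 6: fork(P0) -> P3. 5 ppages; refcounts: pp0:3 pp1:3 pp2:4 pp3:1 pp4:1
Op 7: write(P3, v2, 165). refcount(pp2)=4>1 -> COPY to pp5. 6 ppages; refcounts: pp0:3 pp1:3 pp2:3 pp3:1 pp4:1 pp5:1
Op 8: write(P2, v1, 105). refcount(pp1)=3>1 -> COPY to pp6. 7 ppages; refcounts: pp0:3 pp1:2 pp2:3 pp3:1 pp4:1 pp5:1 pp6:1
P0: v0 -> pp0 = 47
P1: v0 -> pp3 = 119
P2: v0 -> pp0 = 47
P3: v0 -> pp0 = 47

Answer: 47 119 47 47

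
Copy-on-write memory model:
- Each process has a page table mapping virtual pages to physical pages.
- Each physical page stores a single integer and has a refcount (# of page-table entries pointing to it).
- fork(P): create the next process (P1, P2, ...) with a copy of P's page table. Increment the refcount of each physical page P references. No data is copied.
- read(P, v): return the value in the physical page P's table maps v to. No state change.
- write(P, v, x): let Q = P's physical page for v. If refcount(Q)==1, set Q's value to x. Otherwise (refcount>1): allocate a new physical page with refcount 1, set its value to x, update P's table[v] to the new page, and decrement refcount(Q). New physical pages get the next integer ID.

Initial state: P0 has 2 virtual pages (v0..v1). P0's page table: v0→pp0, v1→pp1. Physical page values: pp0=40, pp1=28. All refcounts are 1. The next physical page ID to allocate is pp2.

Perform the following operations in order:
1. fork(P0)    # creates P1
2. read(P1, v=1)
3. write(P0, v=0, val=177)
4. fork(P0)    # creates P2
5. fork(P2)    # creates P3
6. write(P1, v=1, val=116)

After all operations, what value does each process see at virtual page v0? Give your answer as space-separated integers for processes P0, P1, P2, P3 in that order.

Answer: 177 40 177 177

Derivation:
Op 1: fork(P0) -> P1. 2 ppages; refcounts: pp0:2 pp1:2
Op 2: read(P1, v1) -> 28. No state change.
Op 3: write(P0, v0, 177). refcount(pp0)=2>1 -> COPY to pp2. 3 ppages; refcounts: pp0:1 pp1:2 pp2:1
Op 4: fork(P0) -> P2. 3 ppages; refcounts: pp0:1 pp1:3 pp2:2
Op 5: fork(P2) -> P3. 3 ppages; refcounts: pp0:1 pp1:4 pp2:3
Op 6: write(P1, v1, 116). refcount(pp1)=4>1 -> COPY to pp3. 4 ppages; refcounts: pp0:1 pp1:3 pp2:3 pp3:1
P0: v0 -> pp2 = 177
P1: v0 -> pp0 = 40
P2: v0 -> pp2 = 177
P3: v0 -> pp2 = 177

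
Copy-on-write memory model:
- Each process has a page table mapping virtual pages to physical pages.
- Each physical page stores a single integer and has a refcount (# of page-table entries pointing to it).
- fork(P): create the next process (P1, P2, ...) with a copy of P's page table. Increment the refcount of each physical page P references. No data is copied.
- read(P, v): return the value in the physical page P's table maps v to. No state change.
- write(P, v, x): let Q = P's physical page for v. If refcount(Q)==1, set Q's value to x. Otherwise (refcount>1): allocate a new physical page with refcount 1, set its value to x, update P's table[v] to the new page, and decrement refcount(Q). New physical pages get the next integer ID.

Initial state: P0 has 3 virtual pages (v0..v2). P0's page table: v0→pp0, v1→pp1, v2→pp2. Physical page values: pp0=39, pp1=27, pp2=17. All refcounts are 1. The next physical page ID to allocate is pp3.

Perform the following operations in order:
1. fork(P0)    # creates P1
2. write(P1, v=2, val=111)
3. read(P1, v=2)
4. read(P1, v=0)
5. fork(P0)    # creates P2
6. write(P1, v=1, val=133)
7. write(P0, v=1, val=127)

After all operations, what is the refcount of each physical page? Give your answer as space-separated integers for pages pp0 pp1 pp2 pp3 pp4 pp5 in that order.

Op 1: fork(P0) -> P1. 3 ppages; refcounts: pp0:2 pp1:2 pp2:2
Op 2: write(P1, v2, 111). refcount(pp2)=2>1 -> COPY to pp3. 4 ppages; refcounts: pp0:2 pp1:2 pp2:1 pp3:1
Op 3: read(P1, v2) -> 111. No state change.
Op 4: read(P1, v0) -> 39. No state change.
Op 5: fork(P0) -> P2. 4 ppages; refcounts: pp0:3 pp1:3 pp2:2 pp3:1
Op 6: write(P1, v1, 133). refcount(pp1)=3>1 -> COPY to pp4. 5 ppages; refcounts: pp0:3 pp1:2 pp2:2 pp3:1 pp4:1
Op 7: write(P0, v1, 127). refcount(pp1)=2>1 -> COPY to pp5. 6 ppages; refcounts: pp0:3 pp1:1 pp2:2 pp3:1 pp4:1 pp5:1

Answer: 3 1 2 1 1 1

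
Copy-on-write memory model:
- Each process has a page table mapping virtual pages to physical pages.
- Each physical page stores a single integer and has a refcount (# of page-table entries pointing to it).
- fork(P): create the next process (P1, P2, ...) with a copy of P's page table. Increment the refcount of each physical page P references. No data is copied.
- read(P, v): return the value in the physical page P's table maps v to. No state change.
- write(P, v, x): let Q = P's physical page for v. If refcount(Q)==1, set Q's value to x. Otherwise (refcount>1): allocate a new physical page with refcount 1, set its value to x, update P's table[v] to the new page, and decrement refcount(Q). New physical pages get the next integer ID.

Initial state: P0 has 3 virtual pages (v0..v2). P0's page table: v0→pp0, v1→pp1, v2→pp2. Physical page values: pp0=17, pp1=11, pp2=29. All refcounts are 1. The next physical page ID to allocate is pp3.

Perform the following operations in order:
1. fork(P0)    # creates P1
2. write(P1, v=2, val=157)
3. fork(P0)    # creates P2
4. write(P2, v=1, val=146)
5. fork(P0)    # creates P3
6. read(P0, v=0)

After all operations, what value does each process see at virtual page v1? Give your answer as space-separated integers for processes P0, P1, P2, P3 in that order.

Op 1: fork(P0) -> P1. 3 ppages; refcounts: pp0:2 pp1:2 pp2:2
Op 2: write(P1, v2, 157). refcount(pp2)=2>1 -> COPY to pp3. 4 ppages; refcounts: pp0:2 pp1:2 pp2:1 pp3:1
Op 3: fork(P0) -> P2. 4 ppages; refcounts: pp0:3 pp1:3 pp2:2 pp3:1
Op 4: write(P2, v1, 146). refcount(pp1)=3>1 -> COPY to pp4. 5 ppages; refcounts: pp0:3 pp1:2 pp2:2 pp3:1 pp4:1
Op 5: fork(P0) -> P3. 5 ppages; refcounts: pp0:4 pp1:3 pp2:3 pp3:1 pp4:1
Op 6: read(P0, v0) -> 17. No state change.
P0: v1 -> pp1 = 11
P1: v1 -> pp1 = 11
P2: v1 -> pp4 = 146
P3: v1 -> pp1 = 11

Answer: 11 11 146 11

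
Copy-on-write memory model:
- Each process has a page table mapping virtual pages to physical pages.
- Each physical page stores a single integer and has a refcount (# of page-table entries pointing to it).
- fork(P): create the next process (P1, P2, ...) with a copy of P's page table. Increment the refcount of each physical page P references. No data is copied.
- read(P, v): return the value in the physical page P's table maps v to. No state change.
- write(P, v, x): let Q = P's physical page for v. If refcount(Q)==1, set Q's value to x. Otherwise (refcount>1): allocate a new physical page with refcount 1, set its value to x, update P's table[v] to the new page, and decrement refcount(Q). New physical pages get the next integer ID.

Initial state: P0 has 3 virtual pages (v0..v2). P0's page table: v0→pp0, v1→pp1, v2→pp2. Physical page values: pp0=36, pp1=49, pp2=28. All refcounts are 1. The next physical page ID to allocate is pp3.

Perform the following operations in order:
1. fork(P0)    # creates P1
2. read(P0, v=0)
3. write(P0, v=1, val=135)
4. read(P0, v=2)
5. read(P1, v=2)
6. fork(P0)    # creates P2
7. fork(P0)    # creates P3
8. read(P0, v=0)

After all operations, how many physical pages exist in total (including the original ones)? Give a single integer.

Answer: 4

Derivation:
Op 1: fork(P0) -> P1. 3 ppages; refcounts: pp0:2 pp1:2 pp2:2
Op 2: read(P0, v0) -> 36. No state change.
Op 3: write(P0, v1, 135). refcount(pp1)=2>1 -> COPY to pp3. 4 ppages; refcounts: pp0:2 pp1:1 pp2:2 pp3:1
Op 4: read(P0, v2) -> 28. No state change.
Op 5: read(P1, v2) -> 28. No state change.
Op 6: fork(P0) -> P2. 4 ppages; refcounts: pp0:3 pp1:1 pp2:3 pp3:2
Op 7: fork(P0) -> P3. 4 ppages; refcounts: pp0:4 pp1:1 pp2:4 pp3:3
Op 8: read(P0, v0) -> 36. No state change.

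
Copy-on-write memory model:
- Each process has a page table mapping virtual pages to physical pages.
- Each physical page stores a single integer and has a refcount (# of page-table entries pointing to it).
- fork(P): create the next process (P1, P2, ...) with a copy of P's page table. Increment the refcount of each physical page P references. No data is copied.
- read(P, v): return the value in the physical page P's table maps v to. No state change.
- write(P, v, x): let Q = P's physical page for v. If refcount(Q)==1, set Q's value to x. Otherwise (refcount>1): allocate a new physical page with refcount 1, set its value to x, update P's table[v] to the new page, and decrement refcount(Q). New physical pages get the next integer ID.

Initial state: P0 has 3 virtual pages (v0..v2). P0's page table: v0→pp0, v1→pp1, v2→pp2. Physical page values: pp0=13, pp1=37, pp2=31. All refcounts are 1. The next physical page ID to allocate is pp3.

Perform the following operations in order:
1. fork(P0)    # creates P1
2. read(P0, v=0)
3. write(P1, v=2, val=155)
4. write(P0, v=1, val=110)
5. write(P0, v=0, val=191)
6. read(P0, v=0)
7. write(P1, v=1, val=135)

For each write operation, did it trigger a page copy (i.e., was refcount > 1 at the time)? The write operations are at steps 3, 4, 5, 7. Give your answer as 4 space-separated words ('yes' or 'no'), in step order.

Op 1: fork(P0) -> P1. 3 ppages; refcounts: pp0:2 pp1:2 pp2:2
Op 2: read(P0, v0) -> 13. No state change.
Op 3: write(P1, v2, 155). refcount(pp2)=2>1 -> COPY to pp3. 4 ppages; refcounts: pp0:2 pp1:2 pp2:1 pp3:1
Op 4: write(P0, v1, 110). refcount(pp1)=2>1 -> COPY to pp4. 5 ppages; refcounts: pp0:2 pp1:1 pp2:1 pp3:1 pp4:1
Op 5: write(P0, v0, 191). refcount(pp0)=2>1 -> COPY to pp5. 6 ppages; refcounts: pp0:1 pp1:1 pp2:1 pp3:1 pp4:1 pp5:1
Op 6: read(P0, v0) -> 191. No state change.
Op 7: write(P1, v1, 135). refcount(pp1)=1 -> write in place. 6 ppages; refcounts: pp0:1 pp1:1 pp2:1 pp3:1 pp4:1 pp5:1

yes yes yes no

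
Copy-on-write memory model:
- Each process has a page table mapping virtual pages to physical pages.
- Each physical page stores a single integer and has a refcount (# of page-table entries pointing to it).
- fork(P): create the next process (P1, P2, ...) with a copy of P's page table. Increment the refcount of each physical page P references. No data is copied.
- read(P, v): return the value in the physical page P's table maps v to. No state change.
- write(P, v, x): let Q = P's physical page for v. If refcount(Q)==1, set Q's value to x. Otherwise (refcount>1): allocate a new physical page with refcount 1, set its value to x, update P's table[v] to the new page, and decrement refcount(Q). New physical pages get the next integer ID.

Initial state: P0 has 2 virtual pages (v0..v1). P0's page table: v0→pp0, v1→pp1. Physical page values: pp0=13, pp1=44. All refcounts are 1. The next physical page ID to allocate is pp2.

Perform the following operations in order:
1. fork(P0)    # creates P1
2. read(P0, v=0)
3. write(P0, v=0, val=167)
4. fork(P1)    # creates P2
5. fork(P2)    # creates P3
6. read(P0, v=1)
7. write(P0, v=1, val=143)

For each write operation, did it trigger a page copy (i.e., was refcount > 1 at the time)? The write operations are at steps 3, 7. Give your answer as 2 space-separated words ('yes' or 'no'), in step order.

Op 1: fork(P0) -> P1. 2 ppages; refcounts: pp0:2 pp1:2
Op 2: read(P0, v0) -> 13. No state change.
Op 3: write(P0, v0, 167). refcount(pp0)=2>1 -> COPY to pp2. 3 ppages; refcounts: pp0:1 pp1:2 pp2:1
Op 4: fork(P1) -> P2. 3 ppages; refcounts: pp0:2 pp1:3 pp2:1
Op 5: fork(P2) -> P3. 3 ppages; refcounts: pp0:3 pp1:4 pp2:1
Op 6: read(P0, v1) -> 44. No state change.
Op 7: write(P0, v1, 143). refcount(pp1)=4>1 -> COPY to pp3. 4 ppages; refcounts: pp0:3 pp1:3 pp2:1 pp3:1

yes yes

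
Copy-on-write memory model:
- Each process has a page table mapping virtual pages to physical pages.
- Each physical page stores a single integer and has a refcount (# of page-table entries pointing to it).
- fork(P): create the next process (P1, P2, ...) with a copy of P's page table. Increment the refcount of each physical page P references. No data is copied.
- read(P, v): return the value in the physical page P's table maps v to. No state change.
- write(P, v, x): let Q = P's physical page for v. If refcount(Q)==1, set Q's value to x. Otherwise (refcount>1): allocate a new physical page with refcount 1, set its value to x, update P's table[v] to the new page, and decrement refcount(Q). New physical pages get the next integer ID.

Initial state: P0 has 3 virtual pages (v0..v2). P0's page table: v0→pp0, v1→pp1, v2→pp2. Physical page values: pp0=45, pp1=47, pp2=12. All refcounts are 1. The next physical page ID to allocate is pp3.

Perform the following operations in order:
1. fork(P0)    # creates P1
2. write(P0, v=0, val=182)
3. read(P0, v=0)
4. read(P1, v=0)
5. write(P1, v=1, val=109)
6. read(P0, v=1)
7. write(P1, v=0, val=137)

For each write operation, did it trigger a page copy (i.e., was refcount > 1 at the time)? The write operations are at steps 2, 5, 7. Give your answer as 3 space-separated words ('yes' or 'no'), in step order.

Op 1: fork(P0) -> P1. 3 ppages; refcounts: pp0:2 pp1:2 pp2:2
Op 2: write(P0, v0, 182). refcount(pp0)=2>1 -> COPY to pp3. 4 ppages; refcounts: pp0:1 pp1:2 pp2:2 pp3:1
Op 3: read(P0, v0) -> 182. No state change.
Op 4: read(P1, v0) -> 45. No state change.
Op 5: write(P1, v1, 109). refcount(pp1)=2>1 -> COPY to pp4. 5 ppages; refcounts: pp0:1 pp1:1 pp2:2 pp3:1 pp4:1
Op 6: read(P0, v1) -> 47. No state change.
Op 7: write(P1, v0, 137). refcount(pp0)=1 -> write in place. 5 ppages; refcounts: pp0:1 pp1:1 pp2:2 pp3:1 pp4:1

yes yes no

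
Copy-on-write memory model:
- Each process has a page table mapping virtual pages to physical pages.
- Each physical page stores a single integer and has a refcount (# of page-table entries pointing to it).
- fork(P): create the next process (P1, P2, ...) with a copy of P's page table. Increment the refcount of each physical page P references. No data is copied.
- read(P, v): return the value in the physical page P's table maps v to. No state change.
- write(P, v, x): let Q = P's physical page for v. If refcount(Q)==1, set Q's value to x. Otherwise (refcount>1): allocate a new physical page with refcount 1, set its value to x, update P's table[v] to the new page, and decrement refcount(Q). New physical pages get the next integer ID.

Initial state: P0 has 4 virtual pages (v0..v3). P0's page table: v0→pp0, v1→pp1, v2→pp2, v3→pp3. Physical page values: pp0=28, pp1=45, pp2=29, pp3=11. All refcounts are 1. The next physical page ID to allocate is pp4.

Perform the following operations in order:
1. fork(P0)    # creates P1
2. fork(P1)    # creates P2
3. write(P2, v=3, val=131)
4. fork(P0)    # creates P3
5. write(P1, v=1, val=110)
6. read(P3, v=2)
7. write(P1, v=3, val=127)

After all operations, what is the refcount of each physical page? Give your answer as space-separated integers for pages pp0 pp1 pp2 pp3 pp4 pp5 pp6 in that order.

Answer: 4 3 4 2 1 1 1

Derivation:
Op 1: fork(P0) -> P1. 4 ppages; refcounts: pp0:2 pp1:2 pp2:2 pp3:2
Op 2: fork(P1) -> P2. 4 ppages; refcounts: pp0:3 pp1:3 pp2:3 pp3:3
Op 3: write(P2, v3, 131). refcount(pp3)=3>1 -> COPY to pp4. 5 ppages; refcounts: pp0:3 pp1:3 pp2:3 pp3:2 pp4:1
Op 4: fork(P0) -> P3. 5 ppages; refcounts: pp0:4 pp1:4 pp2:4 pp3:3 pp4:1
Op 5: write(P1, v1, 110). refcount(pp1)=4>1 -> COPY to pp5. 6 ppages; refcounts: pp0:4 pp1:3 pp2:4 pp3:3 pp4:1 pp5:1
Op 6: read(P3, v2) -> 29. No state change.
Op 7: write(P1, v3, 127). refcount(pp3)=3>1 -> COPY to pp6. 7 ppages; refcounts: pp0:4 pp1:3 pp2:4 pp3:2 pp4:1 pp5:1 pp6:1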